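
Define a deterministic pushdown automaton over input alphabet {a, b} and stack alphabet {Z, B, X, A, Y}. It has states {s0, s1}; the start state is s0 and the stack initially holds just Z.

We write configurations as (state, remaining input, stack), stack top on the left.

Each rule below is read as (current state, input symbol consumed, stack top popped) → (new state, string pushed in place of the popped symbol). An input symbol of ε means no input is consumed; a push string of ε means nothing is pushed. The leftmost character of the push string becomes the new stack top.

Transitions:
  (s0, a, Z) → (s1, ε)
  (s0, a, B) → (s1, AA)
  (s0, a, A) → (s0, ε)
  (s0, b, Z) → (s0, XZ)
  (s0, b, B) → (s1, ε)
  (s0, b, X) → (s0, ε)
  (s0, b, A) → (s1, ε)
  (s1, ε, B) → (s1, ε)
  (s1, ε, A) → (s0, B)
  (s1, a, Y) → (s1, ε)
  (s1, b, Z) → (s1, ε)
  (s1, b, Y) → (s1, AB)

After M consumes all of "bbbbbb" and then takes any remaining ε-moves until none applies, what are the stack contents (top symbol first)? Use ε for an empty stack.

Z

(s0, bbbbbb, Z) ⊢ (s0, bbbbb, XZ) ⊢ (s0, bbbb, Z) ⊢ (s0, bbb, XZ) ⊢ (s0, bb, Z) ⊢ (s0, b, XZ) ⊢ (s0, ε, Z)
All input consumed in state s0 with stack Z.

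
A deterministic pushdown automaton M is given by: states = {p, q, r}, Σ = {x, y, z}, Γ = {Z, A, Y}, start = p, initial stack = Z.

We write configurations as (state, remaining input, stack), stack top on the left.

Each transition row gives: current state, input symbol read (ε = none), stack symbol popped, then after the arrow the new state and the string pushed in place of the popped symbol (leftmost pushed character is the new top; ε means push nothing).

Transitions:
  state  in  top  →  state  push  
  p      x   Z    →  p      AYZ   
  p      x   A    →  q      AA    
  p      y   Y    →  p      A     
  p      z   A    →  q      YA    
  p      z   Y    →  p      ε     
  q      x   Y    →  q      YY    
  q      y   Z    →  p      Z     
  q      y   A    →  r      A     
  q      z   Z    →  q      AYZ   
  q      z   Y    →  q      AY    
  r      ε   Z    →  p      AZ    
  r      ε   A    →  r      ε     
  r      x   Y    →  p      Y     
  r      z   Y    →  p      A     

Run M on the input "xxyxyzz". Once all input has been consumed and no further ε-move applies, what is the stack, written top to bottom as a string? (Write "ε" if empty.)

AYAZ

(p, xxyxyzz, Z)
  read x, top Z: go to p, push AYZ → (p, xyxyzz, AYZ)
  read x, top A: go to q, push AA → (q, yxyzz, AAYZ)
  read y, top A: go to r, push A → (r, xyzz, AAYZ)
  ε-move, top A: go to r, push ε → (r, xyzz, AYZ)
  ε-move, top A: go to r, push ε → (r, xyzz, YZ)
  read x, top Y: go to p, push Y → (p, yzz, YZ)
  read y, top Y: go to p, push A → (p, zz, AZ)
  read z, top A: go to q, push YA → (q, z, YAZ)
  read z, top Y: go to q, push AY → (q, ε, AYAZ)
All input consumed in state q with stack AYAZ.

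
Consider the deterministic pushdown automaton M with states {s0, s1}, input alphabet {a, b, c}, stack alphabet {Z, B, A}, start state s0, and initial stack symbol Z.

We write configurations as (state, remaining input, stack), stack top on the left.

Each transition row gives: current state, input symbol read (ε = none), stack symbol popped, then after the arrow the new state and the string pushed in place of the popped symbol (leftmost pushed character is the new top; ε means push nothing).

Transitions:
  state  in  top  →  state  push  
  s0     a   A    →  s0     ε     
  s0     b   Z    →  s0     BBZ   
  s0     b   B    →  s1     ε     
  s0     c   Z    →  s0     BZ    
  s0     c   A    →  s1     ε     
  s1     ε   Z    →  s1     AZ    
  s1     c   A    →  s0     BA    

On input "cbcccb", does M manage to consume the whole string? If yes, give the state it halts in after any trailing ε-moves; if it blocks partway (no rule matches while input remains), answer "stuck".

stuck

(s0, cbcccb, Z)
  read c, top Z: go to s0, push BZ → (s0, bcccb, BZ)
  read b, top B: go to s1, push ε → (s1, cccb, Z)
  ε-move, top Z: go to s1, push AZ → (s1, cccb, AZ)
  read c, top A: go to s0, push BA → (s0, ccb, BAZ)
No transition for (s0, c, top B); M blocks with input ccb remaining.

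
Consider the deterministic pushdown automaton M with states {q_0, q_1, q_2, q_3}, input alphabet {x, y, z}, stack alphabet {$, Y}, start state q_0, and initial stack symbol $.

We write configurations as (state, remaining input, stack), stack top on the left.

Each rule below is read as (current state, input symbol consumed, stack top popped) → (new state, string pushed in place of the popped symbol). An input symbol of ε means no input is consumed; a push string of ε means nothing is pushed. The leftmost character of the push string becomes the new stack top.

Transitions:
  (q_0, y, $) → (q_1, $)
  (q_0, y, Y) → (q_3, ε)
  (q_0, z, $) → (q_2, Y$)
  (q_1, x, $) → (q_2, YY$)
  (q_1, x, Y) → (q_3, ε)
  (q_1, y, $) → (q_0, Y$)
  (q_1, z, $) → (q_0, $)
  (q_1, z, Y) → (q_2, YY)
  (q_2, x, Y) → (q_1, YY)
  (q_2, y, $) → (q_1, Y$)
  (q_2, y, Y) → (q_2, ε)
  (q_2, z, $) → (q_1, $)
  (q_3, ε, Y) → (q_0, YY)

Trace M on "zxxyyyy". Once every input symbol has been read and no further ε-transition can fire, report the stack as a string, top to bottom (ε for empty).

YY$

(q_0, zxxyyyy, $)
  read z, top $: go to q_2, push Y$ → (q_2, xxyyyy, Y$)
  read x, top Y: go to q_1, push YY → (q_1, xyyyy, YY$)
  read x, top Y: go to q_3, push ε → (q_3, yyyy, Y$)
  ε-move, top Y: go to q_0, push YY → (q_0, yyyy, YY$)
  read y, top Y: go to q_3, push ε → (q_3, yyy, Y$)
  ε-move, top Y: go to q_0, push YY → (q_0, yyy, YY$)
  read y, top Y: go to q_3, push ε → (q_3, yy, Y$)
  ε-move, top Y: go to q_0, push YY → (q_0, yy, YY$)
  read y, top Y: go to q_3, push ε → (q_3, y, Y$)
  ε-move, top Y: go to q_0, push YY → (q_0, y, YY$)
  read y, top Y: go to q_3, push ε → (q_3, ε, Y$)
  ε-move, top Y: go to q_0, push YY → (q_0, ε, YY$)
All input consumed in state q_0 with stack YY$.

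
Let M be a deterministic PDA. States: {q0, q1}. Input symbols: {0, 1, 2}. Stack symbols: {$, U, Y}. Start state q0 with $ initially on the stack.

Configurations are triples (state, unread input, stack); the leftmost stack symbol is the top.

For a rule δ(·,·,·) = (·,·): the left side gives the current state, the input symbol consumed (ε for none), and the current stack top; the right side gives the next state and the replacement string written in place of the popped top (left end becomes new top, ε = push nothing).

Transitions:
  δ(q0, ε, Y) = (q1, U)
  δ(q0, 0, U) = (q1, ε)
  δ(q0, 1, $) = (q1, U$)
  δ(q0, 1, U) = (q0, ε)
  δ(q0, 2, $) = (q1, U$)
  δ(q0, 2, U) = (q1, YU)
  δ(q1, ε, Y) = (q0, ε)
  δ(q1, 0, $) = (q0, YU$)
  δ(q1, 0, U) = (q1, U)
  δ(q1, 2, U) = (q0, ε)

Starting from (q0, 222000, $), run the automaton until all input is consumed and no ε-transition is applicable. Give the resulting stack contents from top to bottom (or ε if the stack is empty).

(q0, 222000, $)
  read 2, top $: go to q1, push U$ → (q1, 22000, U$)
  read 2, top U: go to q0, push ε → (q0, 2000, $)
  read 2, top $: go to q1, push U$ → (q1, 000, U$)
  read 0, top U: go to q1, push U → (q1, 00, U$)
  read 0, top U: go to q1, push U → (q1, 0, U$)
  read 0, top U: go to q1, push U → (q1, ε, U$)
All input consumed in state q1 with stack U$.

U$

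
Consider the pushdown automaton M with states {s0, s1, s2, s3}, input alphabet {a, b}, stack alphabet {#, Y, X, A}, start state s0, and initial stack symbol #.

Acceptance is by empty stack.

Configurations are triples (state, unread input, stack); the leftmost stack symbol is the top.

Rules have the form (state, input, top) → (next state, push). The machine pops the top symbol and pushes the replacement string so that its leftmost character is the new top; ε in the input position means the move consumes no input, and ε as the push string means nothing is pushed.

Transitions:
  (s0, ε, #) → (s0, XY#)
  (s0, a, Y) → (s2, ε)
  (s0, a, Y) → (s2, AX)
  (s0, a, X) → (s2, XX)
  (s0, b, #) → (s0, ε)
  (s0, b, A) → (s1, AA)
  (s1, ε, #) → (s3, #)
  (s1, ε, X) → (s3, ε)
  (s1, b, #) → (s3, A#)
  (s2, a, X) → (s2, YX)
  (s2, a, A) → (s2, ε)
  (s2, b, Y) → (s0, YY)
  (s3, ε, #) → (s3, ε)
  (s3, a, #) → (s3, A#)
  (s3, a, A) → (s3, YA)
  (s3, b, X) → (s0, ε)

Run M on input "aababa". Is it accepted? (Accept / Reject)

Reject

No computation consumes all input and empties the stack.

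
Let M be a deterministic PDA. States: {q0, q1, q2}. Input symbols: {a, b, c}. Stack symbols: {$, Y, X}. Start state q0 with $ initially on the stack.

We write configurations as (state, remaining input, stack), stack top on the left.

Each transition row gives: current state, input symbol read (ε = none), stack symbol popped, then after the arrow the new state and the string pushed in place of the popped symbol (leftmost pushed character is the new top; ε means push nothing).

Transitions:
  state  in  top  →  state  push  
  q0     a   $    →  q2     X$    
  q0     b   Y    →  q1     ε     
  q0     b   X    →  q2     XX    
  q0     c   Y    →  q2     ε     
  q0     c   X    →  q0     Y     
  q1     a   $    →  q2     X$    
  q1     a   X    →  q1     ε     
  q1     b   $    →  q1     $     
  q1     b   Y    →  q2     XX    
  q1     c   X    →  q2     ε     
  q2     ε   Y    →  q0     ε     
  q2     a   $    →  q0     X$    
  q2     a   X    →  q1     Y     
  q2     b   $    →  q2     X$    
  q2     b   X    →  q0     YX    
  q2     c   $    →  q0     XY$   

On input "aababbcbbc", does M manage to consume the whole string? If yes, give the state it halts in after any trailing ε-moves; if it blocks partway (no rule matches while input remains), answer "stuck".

(q0, aababbcbbc, $)
  read a, top $: go to q2, push X$ → (q2, ababbcbbc, X$)
  read a, top X: go to q1, push Y → (q1, babbcbbc, Y$)
  read b, top Y: go to q2, push XX → (q2, abbcbbc, XX$)
  read a, top X: go to q1, push Y → (q1, bbcbbc, YX$)
  read b, top Y: go to q2, push XX → (q2, bcbbc, XXX$)
  read b, top X: go to q0, push YX → (q0, cbbc, YXXX$)
  read c, top Y: go to q2, push ε → (q2, bbc, XXX$)
  read b, top X: go to q0, push YX → (q0, bc, YXXX$)
  read b, top Y: go to q1, push ε → (q1, c, XXX$)
  read c, top X: go to q2, push ε → (q2, ε, XX$)
All input consumed; M is in state q2.

q2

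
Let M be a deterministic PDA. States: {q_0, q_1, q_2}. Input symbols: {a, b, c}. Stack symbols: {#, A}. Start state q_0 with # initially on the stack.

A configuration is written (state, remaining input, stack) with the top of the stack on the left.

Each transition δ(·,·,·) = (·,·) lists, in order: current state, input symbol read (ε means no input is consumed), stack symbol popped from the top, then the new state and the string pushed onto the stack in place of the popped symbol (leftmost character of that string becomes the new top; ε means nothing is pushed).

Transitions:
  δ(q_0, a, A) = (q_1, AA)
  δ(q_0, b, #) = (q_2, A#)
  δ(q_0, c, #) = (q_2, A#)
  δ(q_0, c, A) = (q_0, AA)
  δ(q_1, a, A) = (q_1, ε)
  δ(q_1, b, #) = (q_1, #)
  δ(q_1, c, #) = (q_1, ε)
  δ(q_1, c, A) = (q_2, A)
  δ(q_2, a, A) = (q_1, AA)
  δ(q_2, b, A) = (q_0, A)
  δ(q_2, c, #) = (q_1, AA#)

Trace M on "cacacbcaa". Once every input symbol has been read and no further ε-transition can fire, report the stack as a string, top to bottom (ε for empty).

AAAA#

(q_0, cacacbcaa, #)
  read c, top #: go to q_2, push A# → (q_2, acacbcaa, A#)
  read a, top A: go to q_1, push AA → (q_1, cacbcaa, AA#)
  read c, top A: go to q_2, push A → (q_2, acbcaa, AA#)
  read a, top A: go to q_1, push AA → (q_1, cbcaa, AAA#)
  read c, top A: go to q_2, push A → (q_2, bcaa, AAA#)
  read b, top A: go to q_0, push A → (q_0, caa, AAA#)
  read c, top A: go to q_0, push AA → (q_0, aa, AAAA#)
  read a, top A: go to q_1, push AA → (q_1, a, AAAAA#)
  read a, top A: go to q_1, push ε → (q_1, ε, AAAA#)
All input consumed in state q_1 with stack AAAA#.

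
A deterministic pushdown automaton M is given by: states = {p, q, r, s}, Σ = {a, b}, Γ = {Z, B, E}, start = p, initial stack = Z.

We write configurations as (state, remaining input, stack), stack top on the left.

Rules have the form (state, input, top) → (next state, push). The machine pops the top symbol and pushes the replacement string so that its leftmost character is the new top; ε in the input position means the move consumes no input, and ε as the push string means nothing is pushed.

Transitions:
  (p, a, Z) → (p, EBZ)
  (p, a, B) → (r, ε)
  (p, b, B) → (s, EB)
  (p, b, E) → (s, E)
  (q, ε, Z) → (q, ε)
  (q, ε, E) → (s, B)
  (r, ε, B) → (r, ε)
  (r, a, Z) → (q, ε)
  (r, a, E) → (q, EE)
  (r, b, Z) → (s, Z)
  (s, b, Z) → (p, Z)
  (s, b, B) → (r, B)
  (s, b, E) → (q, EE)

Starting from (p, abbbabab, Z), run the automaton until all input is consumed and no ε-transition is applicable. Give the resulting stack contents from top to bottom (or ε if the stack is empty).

(p, abbbabab, Z)
  read a, top Z: go to p, push EBZ → (p, bbbabab, EBZ)
  read b, top E: go to s, push E → (s, bbabab, EBZ)
  read b, top E: go to q, push EE → (q, babab, EEBZ)
  ε-move, top E: go to s, push B → (s, babab, BEBZ)
  read b, top B: go to r, push B → (r, abab, BEBZ)
  ε-move, top B: go to r, push ε → (r, abab, EBZ)
  read a, top E: go to q, push EE → (q, bab, EEBZ)
  ε-move, top E: go to s, push B → (s, bab, BEBZ)
  read b, top B: go to r, push B → (r, ab, BEBZ)
  ε-move, top B: go to r, push ε → (r, ab, EBZ)
  read a, top E: go to q, push EE → (q, b, EEBZ)
  ε-move, top E: go to s, push B → (s, b, BEBZ)
  read b, top B: go to r, push B → (r, ε, BEBZ)
  ε-move, top B: go to r, push ε → (r, ε, EBZ)
All input consumed in state r with stack EBZ.

EBZ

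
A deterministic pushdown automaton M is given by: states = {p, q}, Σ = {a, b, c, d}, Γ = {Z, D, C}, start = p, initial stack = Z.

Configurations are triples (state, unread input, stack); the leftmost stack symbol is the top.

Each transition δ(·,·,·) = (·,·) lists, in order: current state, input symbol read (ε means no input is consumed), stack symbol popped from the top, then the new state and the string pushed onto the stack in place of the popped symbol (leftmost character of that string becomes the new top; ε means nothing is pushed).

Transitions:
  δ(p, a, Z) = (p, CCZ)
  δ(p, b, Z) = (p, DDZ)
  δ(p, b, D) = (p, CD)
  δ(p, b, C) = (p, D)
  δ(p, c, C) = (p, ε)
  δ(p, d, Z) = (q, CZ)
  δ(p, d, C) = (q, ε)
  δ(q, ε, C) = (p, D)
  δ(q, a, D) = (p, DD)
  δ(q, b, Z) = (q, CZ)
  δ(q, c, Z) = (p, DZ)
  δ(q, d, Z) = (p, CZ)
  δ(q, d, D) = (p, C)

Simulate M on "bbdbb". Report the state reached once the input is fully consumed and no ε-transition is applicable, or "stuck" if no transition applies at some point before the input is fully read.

(p, bbdbb, Z) ⊢ (p, bdbb, DDZ) ⊢ (p, dbb, CDDZ) ⊢ (q, bb, DDZ)
No transition for (q, b, top D); M blocks with input bb remaining.

stuck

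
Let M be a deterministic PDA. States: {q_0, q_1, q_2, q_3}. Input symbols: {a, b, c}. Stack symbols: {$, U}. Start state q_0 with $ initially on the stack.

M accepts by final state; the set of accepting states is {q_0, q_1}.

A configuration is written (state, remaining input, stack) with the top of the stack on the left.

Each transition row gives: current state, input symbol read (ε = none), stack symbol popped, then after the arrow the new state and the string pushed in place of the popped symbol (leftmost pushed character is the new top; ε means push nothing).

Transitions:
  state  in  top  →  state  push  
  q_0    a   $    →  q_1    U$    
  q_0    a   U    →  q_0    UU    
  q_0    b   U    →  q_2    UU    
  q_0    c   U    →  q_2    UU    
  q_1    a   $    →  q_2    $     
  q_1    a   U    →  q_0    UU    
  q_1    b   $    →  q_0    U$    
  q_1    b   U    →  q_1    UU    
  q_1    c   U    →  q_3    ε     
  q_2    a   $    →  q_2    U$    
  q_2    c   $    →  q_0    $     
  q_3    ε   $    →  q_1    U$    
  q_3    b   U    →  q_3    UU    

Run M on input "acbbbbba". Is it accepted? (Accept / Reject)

Accept

(q_0, acbbbbba, $)
  read a, top $: go to q_1, push U$ → (q_1, cbbbbba, U$)
  read c, top U: go to q_3, push ε → (q_3, bbbbba, $)
  ε-move, top $: go to q_1, push U$ → (q_1, bbbbba, U$)
  read b, top U: go to q_1, push UU → (q_1, bbbba, UU$)
  read b, top U: go to q_1, push UU → (q_1, bbba, UUU$)
  read b, top U: go to q_1, push UU → (q_1, bba, UUUU$)
  read b, top U: go to q_1, push UU → (q_1, ba, UUUUU$)
  read b, top U: go to q_1, push UU → (q_1, a, UUUUUU$)
  read a, top U: go to q_0, push UU → (q_0, ε, UUUUUUU$)
All input consumed; state q_0 ∈ F.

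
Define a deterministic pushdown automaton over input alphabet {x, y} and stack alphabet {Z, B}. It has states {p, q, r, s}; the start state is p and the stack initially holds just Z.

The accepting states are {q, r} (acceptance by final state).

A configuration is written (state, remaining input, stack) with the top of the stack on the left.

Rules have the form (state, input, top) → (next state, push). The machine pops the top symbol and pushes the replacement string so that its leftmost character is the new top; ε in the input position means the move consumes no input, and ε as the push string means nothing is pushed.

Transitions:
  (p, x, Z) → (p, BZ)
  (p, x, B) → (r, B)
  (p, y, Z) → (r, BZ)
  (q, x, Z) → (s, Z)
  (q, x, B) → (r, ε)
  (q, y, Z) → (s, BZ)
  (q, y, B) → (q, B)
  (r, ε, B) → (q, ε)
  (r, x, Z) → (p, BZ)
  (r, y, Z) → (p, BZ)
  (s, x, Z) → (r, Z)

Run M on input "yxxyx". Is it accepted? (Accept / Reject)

Accept

(p, yxxyx, Z)
  read y, top Z: go to r, push BZ → (r, xxyx, BZ)
  ε-move, top B: go to q, push ε → (q, xxyx, Z)
  read x, top Z: go to s, push Z → (s, xyx, Z)
  read x, top Z: go to r, push Z → (r, yx, Z)
  read y, top Z: go to p, push BZ → (p, x, BZ)
  read x, top B: go to r, push B → (r, ε, BZ)
All input consumed; state r ∈ F.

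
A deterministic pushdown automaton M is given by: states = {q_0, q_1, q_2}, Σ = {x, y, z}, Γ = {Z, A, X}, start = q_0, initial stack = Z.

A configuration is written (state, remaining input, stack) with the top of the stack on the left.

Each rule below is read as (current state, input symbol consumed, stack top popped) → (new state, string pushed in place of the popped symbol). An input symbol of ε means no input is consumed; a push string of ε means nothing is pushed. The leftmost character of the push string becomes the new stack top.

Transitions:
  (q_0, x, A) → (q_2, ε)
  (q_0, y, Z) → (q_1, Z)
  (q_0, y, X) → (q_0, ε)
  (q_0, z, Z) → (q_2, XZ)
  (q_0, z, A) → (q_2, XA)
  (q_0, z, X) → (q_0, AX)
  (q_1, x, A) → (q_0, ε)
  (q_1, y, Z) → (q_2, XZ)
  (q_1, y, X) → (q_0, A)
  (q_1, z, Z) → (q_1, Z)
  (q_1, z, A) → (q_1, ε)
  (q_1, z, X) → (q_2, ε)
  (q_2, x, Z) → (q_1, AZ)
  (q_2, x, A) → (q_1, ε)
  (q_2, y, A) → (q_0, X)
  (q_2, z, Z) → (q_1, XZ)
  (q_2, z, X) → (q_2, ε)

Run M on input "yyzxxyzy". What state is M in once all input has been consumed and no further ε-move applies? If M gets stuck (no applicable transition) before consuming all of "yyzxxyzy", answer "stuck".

q_2

(q_0, yyzxxyzy, Z) ⊢ (q_1, yzxxyzy, Z) ⊢ (q_2, zxxyzy, XZ) ⊢ (q_2, xxyzy, Z) ⊢ (q_1, xyzy, AZ) ⊢ (q_0, yzy, Z) ⊢ (q_1, zy, Z) ⊢ (q_1, y, Z) ⊢ (q_2, ε, XZ)
All input consumed; M is in state q_2.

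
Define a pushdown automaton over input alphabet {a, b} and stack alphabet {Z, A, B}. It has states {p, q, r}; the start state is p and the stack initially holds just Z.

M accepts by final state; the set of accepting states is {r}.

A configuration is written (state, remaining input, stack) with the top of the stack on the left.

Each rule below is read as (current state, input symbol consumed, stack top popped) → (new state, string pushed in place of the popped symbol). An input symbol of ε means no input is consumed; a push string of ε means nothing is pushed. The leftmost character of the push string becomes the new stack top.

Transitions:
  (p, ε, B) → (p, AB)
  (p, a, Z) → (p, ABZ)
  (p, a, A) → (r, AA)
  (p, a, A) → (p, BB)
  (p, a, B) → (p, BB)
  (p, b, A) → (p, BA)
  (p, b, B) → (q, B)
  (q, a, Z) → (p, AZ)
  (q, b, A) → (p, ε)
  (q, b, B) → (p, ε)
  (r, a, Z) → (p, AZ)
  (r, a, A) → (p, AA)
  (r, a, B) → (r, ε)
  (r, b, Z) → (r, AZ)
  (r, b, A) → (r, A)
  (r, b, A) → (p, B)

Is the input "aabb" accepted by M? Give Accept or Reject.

One accepting computation: (p, aabb, Z) ⊢ (p, abb, ABZ) ⊢ (r, bb, AABZ) ⊢ (r, b, AABZ) ⊢ (r, ε, AABZ)
All input consumed and state r ∈ F.

Accept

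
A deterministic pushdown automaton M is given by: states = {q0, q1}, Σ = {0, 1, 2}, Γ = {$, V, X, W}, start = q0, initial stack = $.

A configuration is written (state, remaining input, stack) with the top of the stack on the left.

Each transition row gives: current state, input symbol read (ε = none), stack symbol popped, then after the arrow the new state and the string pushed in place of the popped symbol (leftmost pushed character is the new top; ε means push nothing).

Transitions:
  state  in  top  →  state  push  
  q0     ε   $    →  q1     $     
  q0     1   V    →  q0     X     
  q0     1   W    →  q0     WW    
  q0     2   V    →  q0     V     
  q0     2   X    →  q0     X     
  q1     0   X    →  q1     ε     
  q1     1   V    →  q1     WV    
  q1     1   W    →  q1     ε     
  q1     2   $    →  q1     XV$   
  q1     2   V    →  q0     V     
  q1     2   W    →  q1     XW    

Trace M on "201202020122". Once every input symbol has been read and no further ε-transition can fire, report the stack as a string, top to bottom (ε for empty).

V$

(q0, 201202020122, $)
  ε-move, top $: go to q1, push $ → (q1, 201202020122, $)
  read 2, top $: go to q1, push XV$ → (q1, 01202020122, XV$)
  read 0, top X: go to q1, push ε → (q1, 1202020122, V$)
  read 1, top V: go to q1, push WV → (q1, 202020122, WV$)
  read 2, top W: go to q1, push XW → (q1, 02020122, XWV$)
  read 0, top X: go to q1, push ε → (q1, 2020122, WV$)
  read 2, top W: go to q1, push XW → (q1, 020122, XWV$)
  read 0, top X: go to q1, push ε → (q1, 20122, WV$)
  read 2, top W: go to q1, push XW → (q1, 0122, XWV$)
  read 0, top X: go to q1, push ε → (q1, 122, WV$)
  read 1, top W: go to q1, push ε → (q1, 22, V$)
  read 2, top V: go to q0, push V → (q0, 2, V$)
  read 2, top V: go to q0, push V → (q0, ε, V$)
All input consumed in state q0 with stack V$.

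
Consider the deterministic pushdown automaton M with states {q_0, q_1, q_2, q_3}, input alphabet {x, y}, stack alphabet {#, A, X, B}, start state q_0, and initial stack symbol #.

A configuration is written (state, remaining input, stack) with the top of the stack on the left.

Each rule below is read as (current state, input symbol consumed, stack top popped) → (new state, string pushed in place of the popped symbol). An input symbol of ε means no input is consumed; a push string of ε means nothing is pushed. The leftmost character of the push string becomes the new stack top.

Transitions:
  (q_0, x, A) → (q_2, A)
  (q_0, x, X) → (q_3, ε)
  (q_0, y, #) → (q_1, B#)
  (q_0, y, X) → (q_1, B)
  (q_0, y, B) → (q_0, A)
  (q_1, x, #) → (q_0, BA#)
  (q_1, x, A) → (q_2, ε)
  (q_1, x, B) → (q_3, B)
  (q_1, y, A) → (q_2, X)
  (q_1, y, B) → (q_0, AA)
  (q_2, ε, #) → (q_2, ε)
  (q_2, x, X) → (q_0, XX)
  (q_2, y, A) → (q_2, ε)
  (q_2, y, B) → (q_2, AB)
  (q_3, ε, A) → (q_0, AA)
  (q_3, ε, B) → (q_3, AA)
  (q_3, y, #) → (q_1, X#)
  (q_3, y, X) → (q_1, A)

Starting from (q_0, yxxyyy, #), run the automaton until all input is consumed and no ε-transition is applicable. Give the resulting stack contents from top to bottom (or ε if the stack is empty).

(q_0, yxxyyy, #)
  read y, top #: go to q_1, push B# → (q_1, xxyyy, B#)
  read x, top B: go to q_3, push B → (q_3, xyyy, B#)
  ε-move, top B: go to q_3, push AA → (q_3, xyyy, AA#)
  ε-move, top A: go to q_0, push AA → (q_0, xyyy, AAA#)
  read x, top A: go to q_2, push A → (q_2, yyy, AAA#)
  read y, top A: go to q_2, push ε → (q_2, yy, AA#)
  read y, top A: go to q_2, push ε → (q_2, y, A#)
  read y, top A: go to q_2, push ε → (q_2, ε, #)
  ε-move, top #: go to q_2, push ε → (q_2, ε, ε)
All input consumed in state q_2 with stack ε.

ε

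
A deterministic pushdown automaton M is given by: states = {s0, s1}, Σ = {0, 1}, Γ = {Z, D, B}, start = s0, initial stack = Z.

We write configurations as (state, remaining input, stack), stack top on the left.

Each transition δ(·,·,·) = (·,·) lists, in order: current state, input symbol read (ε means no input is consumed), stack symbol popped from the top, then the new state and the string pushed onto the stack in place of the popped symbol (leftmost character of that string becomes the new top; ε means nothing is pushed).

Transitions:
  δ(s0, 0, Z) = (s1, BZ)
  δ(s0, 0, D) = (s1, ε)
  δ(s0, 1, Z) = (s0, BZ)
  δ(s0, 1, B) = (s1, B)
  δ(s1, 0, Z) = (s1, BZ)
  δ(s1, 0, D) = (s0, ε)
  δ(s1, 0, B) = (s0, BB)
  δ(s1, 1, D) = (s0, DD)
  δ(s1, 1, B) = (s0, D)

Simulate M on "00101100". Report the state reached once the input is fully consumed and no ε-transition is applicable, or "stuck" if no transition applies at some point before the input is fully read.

s0

(s0, 00101100, Z) ⊢ (s1, 0101100, BZ) ⊢ (s0, 101100, BBZ) ⊢ (s1, 01100, BBZ) ⊢ (s0, 1100, BBBZ) ⊢ (s1, 100, BBBZ) ⊢ (s0, 00, DBBZ) ⊢ (s1, 0, BBZ) ⊢ (s0, ε, BBBZ)
All input consumed; M is in state s0.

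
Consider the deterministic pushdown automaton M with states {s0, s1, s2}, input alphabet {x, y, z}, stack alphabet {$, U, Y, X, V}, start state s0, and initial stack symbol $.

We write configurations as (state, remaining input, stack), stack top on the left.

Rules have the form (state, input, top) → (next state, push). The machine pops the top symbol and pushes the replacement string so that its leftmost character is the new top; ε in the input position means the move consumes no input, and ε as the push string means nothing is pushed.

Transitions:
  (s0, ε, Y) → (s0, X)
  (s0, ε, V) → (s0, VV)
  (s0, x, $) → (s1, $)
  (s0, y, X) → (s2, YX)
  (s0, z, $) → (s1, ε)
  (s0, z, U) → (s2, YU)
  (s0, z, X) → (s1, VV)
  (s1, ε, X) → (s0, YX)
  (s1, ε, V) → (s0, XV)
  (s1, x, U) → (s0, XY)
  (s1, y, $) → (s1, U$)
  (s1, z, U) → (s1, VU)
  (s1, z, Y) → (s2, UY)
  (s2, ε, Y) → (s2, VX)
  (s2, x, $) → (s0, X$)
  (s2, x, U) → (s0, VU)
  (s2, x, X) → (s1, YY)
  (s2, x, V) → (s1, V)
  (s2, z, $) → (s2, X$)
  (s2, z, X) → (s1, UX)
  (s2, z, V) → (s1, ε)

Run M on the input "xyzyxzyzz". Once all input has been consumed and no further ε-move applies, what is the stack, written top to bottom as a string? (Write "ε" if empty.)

XVVXXVVVXXVU$

(s0, xyzyxzyzz, $) ⊢ (s1, yzyxzyzz, $) ⊢ (s1, zyxzyzz, U$) ⊢ (s1, yxzyzz, VU$) ⊢ (s0, yxzyzz, XVU$) ⊢ (s2, xzyzz, YXVU$) ⊢ (s2, xzyzz, VXXVU$) ⊢ (s1, zyzz, VXXVU$) ⊢ (s0, zyzz, XVXXVU$) ⊢ (s1, yzz, VVVXXVU$) ⊢ (s0, yzz, XVVVXXVU$) ⊢ (s2, zz, YXVVVXXVU$) ⊢ (s2, zz, VXXVVVXXVU$) ⊢ (s1, z, XXVVVXXVU$) ⊢ (s0, z, YXXVVVXXVU$) ⊢ (s0, z, XXXVVVXXVU$) ⊢ (s1, ε, VVXXVVVXXVU$) ⊢ (s0, ε, XVVXXVVVXXVU$)
All input consumed in state s0 with stack XVVXXVVVXXVU$.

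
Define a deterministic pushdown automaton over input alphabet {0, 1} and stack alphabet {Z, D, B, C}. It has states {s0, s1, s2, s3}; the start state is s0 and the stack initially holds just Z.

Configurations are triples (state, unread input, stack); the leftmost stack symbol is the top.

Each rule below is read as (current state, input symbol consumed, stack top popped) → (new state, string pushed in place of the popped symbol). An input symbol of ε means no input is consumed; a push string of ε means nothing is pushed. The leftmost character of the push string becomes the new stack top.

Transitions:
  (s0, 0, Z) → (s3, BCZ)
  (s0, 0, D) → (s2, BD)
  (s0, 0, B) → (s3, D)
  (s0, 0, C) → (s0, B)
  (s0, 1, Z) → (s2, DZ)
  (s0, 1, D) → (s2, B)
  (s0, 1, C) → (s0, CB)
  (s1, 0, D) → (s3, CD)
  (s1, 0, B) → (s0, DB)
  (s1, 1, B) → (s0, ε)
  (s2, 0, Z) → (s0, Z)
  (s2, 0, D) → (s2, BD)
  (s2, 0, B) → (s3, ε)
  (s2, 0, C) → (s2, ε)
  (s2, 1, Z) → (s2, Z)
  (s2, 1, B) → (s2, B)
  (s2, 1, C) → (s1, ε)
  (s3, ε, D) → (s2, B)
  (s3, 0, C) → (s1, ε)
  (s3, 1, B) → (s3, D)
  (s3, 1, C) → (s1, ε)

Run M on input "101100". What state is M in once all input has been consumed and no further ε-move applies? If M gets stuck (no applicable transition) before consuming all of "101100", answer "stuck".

(s0, 101100, Z)
  read 1, top Z: go to s2, push DZ → (s2, 01100, DZ)
  read 0, top D: go to s2, push BD → (s2, 1100, BDZ)
  read 1, top B: go to s2, push B → (s2, 100, BDZ)
  read 1, top B: go to s2, push B → (s2, 00, BDZ)
  read 0, top B: go to s3, push ε → (s3, 0, DZ)
  ε-move, top D: go to s2, push B → (s2, 0, BZ)
  read 0, top B: go to s3, push ε → (s3, ε, Z)
All input consumed; M is in state s3.

s3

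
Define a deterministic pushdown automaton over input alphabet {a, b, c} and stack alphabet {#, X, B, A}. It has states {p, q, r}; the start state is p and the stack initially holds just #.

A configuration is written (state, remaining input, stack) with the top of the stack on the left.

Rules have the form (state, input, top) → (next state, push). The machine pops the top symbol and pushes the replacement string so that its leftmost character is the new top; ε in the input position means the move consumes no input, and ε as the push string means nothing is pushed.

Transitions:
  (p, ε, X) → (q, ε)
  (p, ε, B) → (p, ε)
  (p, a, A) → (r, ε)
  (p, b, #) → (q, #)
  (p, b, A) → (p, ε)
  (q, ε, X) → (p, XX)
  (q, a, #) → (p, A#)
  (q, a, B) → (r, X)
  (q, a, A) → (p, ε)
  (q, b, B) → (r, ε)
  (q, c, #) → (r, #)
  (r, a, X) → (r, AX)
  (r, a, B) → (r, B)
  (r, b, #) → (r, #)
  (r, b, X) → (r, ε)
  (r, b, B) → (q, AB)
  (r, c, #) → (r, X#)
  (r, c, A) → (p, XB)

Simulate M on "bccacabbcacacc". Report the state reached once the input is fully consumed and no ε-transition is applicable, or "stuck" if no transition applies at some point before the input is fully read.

(p, bccacabbcacacc, #)
  read b, top #: go to q, push # → (q, ccacabbcacacc, #)
  read c, top #: go to r, push # → (r, cacabbcacacc, #)
  read c, top #: go to r, push X# → (r, acabbcacacc, X#)
  read a, top X: go to r, push AX → (r, cabbcacacc, AX#)
  read c, top A: go to p, push XB → (p, abbcacacc, XBX#)
  ε-move, top X: go to q, push ε → (q, abbcacacc, BX#)
  read a, top B: go to r, push X → (r, bbcacacc, XX#)
  read b, top X: go to r, push ε → (r, bcacacc, X#)
  read b, top X: go to r, push ε → (r, cacacc, #)
  read c, top #: go to r, push X# → (r, acacc, X#)
  read a, top X: go to r, push AX → (r, cacc, AX#)
  read c, top A: go to p, push XB → (p, acc, XBX#)
  ε-move, top X: go to q, push ε → (q, acc, BX#)
  read a, top B: go to r, push X → (r, cc, XX#)
No transition for (r, c, top X); M blocks with input cc remaining.

stuck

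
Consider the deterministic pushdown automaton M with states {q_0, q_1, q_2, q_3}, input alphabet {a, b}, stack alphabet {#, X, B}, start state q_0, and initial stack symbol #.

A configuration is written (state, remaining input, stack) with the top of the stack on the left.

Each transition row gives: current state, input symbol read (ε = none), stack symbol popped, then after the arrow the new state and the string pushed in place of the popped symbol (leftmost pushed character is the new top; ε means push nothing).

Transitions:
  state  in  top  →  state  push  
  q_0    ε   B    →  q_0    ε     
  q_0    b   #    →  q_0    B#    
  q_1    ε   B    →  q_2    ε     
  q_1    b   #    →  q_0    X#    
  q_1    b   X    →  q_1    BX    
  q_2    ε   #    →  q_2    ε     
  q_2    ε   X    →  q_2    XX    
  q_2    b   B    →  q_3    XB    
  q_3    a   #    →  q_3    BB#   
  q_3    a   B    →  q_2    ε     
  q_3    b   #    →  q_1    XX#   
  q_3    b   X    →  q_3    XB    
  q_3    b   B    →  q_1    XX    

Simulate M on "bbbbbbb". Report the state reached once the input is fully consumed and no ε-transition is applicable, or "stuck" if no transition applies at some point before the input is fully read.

q_0

(q_0, bbbbbbb, #)
  read b, top #: go to q_0, push B# → (q_0, bbbbbb, B#)
  ε-move, top B: go to q_0, push ε → (q_0, bbbbbb, #)
  read b, top #: go to q_0, push B# → (q_0, bbbbb, B#)
  ε-move, top B: go to q_0, push ε → (q_0, bbbbb, #)
  read b, top #: go to q_0, push B# → (q_0, bbbb, B#)
  ε-move, top B: go to q_0, push ε → (q_0, bbbb, #)
  read b, top #: go to q_0, push B# → (q_0, bbb, B#)
  ε-move, top B: go to q_0, push ε → (q_0, bbb, #)
  read b, top #: go to q_0, push B# → (q_0, bb, B#)
  ε-move, top B: go to q_0, push ε → (q_0, bb, #)
  read b, top #: go to q_0, push B# → (q_0, b, B#)
  ε-move, top B: go to q_0, push ε → (q_0, b, #)
  read b, top #: go to q_0, push B# → (q_0, ε, B#)
  ε-move, top B: go to q_0, push ε → (q_0, ε, #)
All input consumed; M is in state q_0.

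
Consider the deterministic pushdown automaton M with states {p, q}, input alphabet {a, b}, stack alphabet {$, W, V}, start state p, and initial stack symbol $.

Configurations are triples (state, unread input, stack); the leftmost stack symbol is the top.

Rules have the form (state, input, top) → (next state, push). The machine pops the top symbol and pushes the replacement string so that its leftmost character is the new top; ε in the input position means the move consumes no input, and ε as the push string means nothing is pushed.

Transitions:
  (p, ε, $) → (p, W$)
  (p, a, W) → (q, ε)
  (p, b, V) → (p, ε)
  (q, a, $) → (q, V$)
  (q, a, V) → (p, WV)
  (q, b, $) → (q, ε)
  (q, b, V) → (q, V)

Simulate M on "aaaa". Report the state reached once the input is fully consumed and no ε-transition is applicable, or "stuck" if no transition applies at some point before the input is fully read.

(p, aaaa, $) ⊢ (p, aaaa, W$) ⊢ (q, aaa, $) ⊢ (q, aa, V$) ⊢ (p, a, WV$) ⊢ (q, ε, V$)
All input consumed; M is in state q.

q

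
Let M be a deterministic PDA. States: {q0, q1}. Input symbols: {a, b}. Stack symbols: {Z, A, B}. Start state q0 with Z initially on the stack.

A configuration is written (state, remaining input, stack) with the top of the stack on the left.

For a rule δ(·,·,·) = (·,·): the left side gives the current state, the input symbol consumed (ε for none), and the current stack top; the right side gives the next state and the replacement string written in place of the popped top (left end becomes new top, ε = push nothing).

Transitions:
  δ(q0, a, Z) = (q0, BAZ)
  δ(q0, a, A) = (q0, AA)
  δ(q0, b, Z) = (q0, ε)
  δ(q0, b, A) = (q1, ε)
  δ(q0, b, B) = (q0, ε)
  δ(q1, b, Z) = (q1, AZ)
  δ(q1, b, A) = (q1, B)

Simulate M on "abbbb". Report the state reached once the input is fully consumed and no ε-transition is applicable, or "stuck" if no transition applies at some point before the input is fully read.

q1

(q0, abbbb, Z)
  read a, top Z: go to q0, push BAZ → (q0, bbbb, BAZ)
  read b, top B: go to q0, push ε → (q0, bbb, AZ)
  read b, top A: go to q1, push ε → (q1, bb, Z)
  read b, top Z: go to q1, push AZ → (q1, b, AZ)
  read b, top A: go to q1, push B → (q1, ε, BZ)
All input consumed; M is in state q1.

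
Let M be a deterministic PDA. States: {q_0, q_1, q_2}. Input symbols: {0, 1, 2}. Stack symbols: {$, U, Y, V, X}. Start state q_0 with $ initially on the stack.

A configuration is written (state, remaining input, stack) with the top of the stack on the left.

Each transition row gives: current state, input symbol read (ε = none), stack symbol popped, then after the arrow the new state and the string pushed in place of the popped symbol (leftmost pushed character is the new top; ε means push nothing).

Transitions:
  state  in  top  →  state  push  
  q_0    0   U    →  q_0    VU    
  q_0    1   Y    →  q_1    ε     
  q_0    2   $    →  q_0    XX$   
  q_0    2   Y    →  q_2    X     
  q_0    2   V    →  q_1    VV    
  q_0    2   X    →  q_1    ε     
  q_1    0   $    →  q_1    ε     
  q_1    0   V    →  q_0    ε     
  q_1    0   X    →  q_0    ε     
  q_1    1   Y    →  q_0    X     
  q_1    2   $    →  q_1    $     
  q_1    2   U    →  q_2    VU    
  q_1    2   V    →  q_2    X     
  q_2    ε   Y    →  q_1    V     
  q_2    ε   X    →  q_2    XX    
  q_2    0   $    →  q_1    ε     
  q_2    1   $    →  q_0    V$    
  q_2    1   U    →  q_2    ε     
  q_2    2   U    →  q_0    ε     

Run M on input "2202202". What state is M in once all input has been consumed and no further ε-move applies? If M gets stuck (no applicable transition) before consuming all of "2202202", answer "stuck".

(q_0, 2202202, $)
  read 2, top $: go to q_0, push XX$ → (q_0, 202202, XX$)
  read 2, top X: go to q_1, push ε → (q_1, 02202, X$)
  read 0, top X: go to q_0, push ε → (q_0, 2202, $)
  read 2, top $: go to q_0, push XX$ → (q_0, 202, XX$)
  read 2, top X: go to q_1, push ε → (q_1, 02, X$)
  read 0, top X: go to q_0, push ε → (q_0, 2, $)
  read 2, top $: go to q_0, push XX$ → (q_0, ε, XX$)
All input consumed; M is in state q_0.

q_0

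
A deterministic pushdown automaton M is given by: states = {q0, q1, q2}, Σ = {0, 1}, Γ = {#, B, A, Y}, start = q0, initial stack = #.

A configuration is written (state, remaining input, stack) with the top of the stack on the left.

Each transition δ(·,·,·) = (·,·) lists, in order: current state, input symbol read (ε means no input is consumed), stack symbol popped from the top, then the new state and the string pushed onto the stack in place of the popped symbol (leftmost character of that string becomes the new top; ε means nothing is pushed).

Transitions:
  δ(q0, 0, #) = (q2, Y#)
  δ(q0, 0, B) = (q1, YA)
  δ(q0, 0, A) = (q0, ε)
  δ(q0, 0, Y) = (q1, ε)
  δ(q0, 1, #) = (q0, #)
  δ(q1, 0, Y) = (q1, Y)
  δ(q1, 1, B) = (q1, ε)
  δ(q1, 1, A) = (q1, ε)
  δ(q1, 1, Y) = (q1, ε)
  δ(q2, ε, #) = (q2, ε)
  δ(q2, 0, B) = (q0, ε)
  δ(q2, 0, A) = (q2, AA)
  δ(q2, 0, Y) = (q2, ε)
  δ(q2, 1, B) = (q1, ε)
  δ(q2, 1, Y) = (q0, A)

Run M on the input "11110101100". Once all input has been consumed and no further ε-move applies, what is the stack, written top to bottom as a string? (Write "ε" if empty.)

ε

(q0, 11110101100, #) ⊢ (q0, 1110101100, #) ⊢ (q0, 110101100, #) ⊢ (q0, 10101100, #) ⊢ (q0, 0101100, #) ⊢ (q2, 101100, Y#) ⊢ (q0, 01100, A#) ⊢ (q0, 1100, #) ⊢ (q0, 100, #) ⊢ (q0, 00, #) ⊢ (q2, 0, Y#) ⊢ (q2, ε, #) ⊢ (q2, ε, ε)
All input consumed in state q2 with stack ε.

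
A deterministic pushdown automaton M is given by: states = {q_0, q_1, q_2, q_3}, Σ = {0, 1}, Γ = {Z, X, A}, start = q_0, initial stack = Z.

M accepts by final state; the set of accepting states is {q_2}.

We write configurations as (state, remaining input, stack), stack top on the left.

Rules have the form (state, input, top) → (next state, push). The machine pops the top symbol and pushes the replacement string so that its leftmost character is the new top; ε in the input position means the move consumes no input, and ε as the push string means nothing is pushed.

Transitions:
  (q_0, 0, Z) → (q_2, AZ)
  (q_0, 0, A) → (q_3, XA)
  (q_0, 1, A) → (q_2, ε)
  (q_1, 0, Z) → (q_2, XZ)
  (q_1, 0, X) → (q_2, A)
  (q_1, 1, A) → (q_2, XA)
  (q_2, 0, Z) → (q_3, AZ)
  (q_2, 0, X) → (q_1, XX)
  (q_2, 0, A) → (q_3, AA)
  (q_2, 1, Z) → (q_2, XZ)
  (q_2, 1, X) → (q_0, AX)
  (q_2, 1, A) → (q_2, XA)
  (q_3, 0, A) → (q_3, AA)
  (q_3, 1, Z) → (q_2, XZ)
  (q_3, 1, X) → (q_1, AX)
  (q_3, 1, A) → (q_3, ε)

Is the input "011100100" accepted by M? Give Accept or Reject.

(q_0, 011100100, Z) ⊢ (q_2, 11100100, AZ) ⊢ (q_2, 1100100, XAZ) ⊢ (q_0, 100100, AXAZ) ⊢ (q_2, 00100, XAZ) ⊢ (q_1, 0100, XXAZ) ⊢ (q_2, 100, AXAZ) ⊢ (q_2, 00, XAXAZ) ⊢ (q_1, 0, XXAXAZ) ⊢ (q_2, ε, AXAXAZ)
All input consumed; state q_2 ∈ F.

Accept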